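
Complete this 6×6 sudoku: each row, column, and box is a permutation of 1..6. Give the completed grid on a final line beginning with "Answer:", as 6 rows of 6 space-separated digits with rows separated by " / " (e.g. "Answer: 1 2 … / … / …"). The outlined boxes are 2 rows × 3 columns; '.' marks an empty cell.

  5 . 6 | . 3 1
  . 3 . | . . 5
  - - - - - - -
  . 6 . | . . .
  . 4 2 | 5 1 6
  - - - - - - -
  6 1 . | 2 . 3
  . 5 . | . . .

Step 1. [r6c6∈{4}] only 4 remains possible at r6c6, so r6c6=4.
Step 2. [r2c1∈{1,2,4}] col 1 places 4 nowhere but r2c1, so r2c1=4.
Step 3. [r3c4∈{3,4}] in col 4, 3 fits only at r3c4, so r3c4=3.
Step 4. [r6c5∈{6}] r6c5's peers cover all but 6. So r6c5=6.
Step 5. [r3c6∈{2}] nothing but 2 survives at r3c6. So r3c6=2.
Step 6. [r3c1∈{1}] only 1 remains possible at r3c1 ⇒ r3c1=1.
Step 7. [r4c1∈{3}] nothing but 3 survives at r4c1 ⇒ r4c1=3.
Step 8. [r5c5∈{5}] r5c5 is down to just 5. So r5c5=5.
Step 9. [r2c3∈{1}] r2c3 is down to just 1, so r2c3=1.
Step 10. [r1c4∈{4}] r1c4's peers cover all but 4, so r1c4=4.
Step 11. [r6c4∈{1}] r6c4's peers cover all but 1 ⇒ r6c4=1.
Step 12. [r3c5∈{4}] only 4 remains possible at r3c5 ⇒ r3c5=4.
Step 13. [r6c1∈{2}] r6c1 is down to just 2, so r6c1=2.
Step 14. [r2c5∈{2}] r2c5 is down to just 2 ⇒ r2c5=2.
Step 15. [r1c2∈{2}] r1c2 is down to just 2 ⇒ r1c2=2.
Step 16. [r3c3∈{5}] only 5 remains possible at r3c3. So r3c3=5.
Step 17. [r6c3∈{3}] only 3 remains possible at r6c3 ⇒ r6c3=3.
Step 18. [r2c4∈{6}] r2c4's peers cover all but 6 ⇒ r2c4=6.
Step 19. [r5c3∈{4}] r5c3 is down to just 4. So r5c3=4.

Answer: 5 2 6 4 3 1 / 4 3 1 6 2 5 / 1 6 5 3 4 2 / 3 4 2 5 1 6 / 6 1 4 2 5 3 / 2 5 3 1 6 4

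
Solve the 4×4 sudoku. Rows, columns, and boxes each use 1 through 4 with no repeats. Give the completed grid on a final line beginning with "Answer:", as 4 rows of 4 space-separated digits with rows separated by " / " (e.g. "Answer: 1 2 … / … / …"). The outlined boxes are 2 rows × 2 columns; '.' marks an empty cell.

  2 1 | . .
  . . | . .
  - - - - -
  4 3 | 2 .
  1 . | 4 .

Step 1. [r2c4∈{1,2,3,4}] across row 2, 2 lands solely at r2c4 ⇒ r2c4=2.
Step 2. [r1c3∈{3}] r1c3's peers cover all but 3. So r1c3=3.
Step 3. [r3c4∈{1}] r3c4's peers cover all but 1. So r3c4=1.
Step 4. [r4c2∈{2}] only 2 remains possible at r4c2 ⇒ r4c2=2.
Step 5. [r2c3∈{1}] only 1 remains possible at r2c3 ⇒ r2c3=1.
Step 6. [r4c4∈{3}] nothing but 3 survives at r4c4, so r4c4=3.
Step 7. [r2c1∈{3}] r2c1's peers cover all but 3. So r2c1=3.
Step 8. [r1c4∈{4}] only 4 remains possible at r1c4. So r1c4=4.
Step 9. [r2c2∈{4}] nothing but 4 survives at r2c2 ⇒ r2c2=4.

Answer: 2 1 3 4 / 3 4 1 2 / 4 3 2 1 / 1 2 4 3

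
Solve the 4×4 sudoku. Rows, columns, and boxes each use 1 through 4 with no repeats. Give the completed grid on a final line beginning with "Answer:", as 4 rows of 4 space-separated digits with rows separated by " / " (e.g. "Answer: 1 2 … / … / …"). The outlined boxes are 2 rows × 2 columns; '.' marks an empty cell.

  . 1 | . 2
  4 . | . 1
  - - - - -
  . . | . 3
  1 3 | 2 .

Step 1. [r1c3∈{3,4}] r1c3 is the only open cell in row 1 admitting 4. So r1c3=4.
Step 2. [r3c2∈{2,4}] in row 3, 4 fits only at r3c2, so r3c2=4.
Step 3. [r2c3∈{3}] only 3 remains possible at r2c3, so r2c3=3.
Step 4. [r3c3∈{1}] r3c3's peers cover all but 1, so r3c3=1.
Step 5. [r1c1∈{3}] r1c1's peers cover all but 3 ⇒ r1c1=3.
Step 6. [r4c4∈{4}] r4c4 has the single candidate 4 ⇒ r4c4=4.
Step 7. [r2c2∈{2}] r2c2's peers cover all but 2. So r2c2=2.
Step 8. [r3c1∈{2}] r3c1 is down to just 2 ⇒ r3c1=2.

Answer: 3 1 4 2 / 4 2 3 1 / 2 4 1 3 / 1 3 2 4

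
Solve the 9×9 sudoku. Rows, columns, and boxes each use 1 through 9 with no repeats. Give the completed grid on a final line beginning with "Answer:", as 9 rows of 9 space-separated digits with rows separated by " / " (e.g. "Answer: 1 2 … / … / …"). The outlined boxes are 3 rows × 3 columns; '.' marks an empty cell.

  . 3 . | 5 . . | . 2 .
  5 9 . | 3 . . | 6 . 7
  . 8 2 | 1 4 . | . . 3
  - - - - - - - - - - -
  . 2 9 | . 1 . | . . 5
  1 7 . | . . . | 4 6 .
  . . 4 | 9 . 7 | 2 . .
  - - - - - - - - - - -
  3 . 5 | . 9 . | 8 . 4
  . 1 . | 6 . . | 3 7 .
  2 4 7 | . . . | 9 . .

Step 1. [r9c4∈{8}] nothing but 8 survives at r9c4. So r9c4=8.
Step 2. [r7c8∈{1}] r7c8's peers cover all but 1. So r7c8=1.
Step 3. [r1c3∈{1,6}] 6 has one home in col 3: r1c3. So r1c3=6.
Step 4. [r6c5∈{3,5,6,8}] r6c5 is the only open cell in col 5 admitting 6 ⇒ r6c5=6.
Step 5. [r6c1∈{8}] r6c1 has the single candidate 8, so r6c1=8.
Step 6. [r7c6∈{2}] r7c6 has the single candidate 2, so r7c6=2.
Step 7. [r2c6∈{8}] r2c6's peers cover all but 8. So r2c6=8.
Step 8. [r5c5∈{2,3,5,8}] 8 has one home in col 5: r5c5 ⇒ r5c5=8.
Step 9. [r3c8∈{5,9}] r3c8 is the only open cell in col 8 admitting 9 ⇒ r3c8=9.
Step 10. [r5c6∈{3,5}] 5 has one home in row 5: r5c6 ⇒ r5c6=5.
Step 11. [r4c6∈{3,4}] 3 has one home in box 5: r4c6, so r4c6=3.
Step 12. [r3c1∈{7}] nothing but 7 survives at r3c1 ⇒ r3c1=7.
Step 13. [r1c7∈{1}] r1c7's peers cover all but 1. So r1c7=1.
Step 14. [r9c8∈{5}] only 5 remains possible at r9c8. So r9c8=5.
Step 15. [r8c6∈{4}] only 4 remains possible at r8c6, so r8c6=4.
Step 16. [r9c6∈{1}] only 1 remains possible at r9c6, so r9c6=1.
Step 17. [r8c3∈{8}] r8c3 has the single candidate 8 ⇒ r8c3=8.
Step 18. [r6c9∈{1}] r6c9's peers cover all but 1 ⇒ r6c9=1.
Step 19. [r2c5∈{2}] r2c5 is down to just 2 ⇒ r2c5=2.
Step 20. [r3c6∈{6}] only 6 remains possible at r3c6. So r3c6=6.
Step 21. [r9c5∈{3}] r9c5 is down to just 3 ⇒ r9c5=3.
Step 22. [r1c5∈{7}] only 7 remains possible at r1c5. So r1c5=7.
Step 23. [r7c2∈{6}] r7c2 has the single candidate 6, so r7c2=6.
Step 24. [r4c7∈{7}] only 7 remains possible at r4c7 ⇒ r4c7=7.
Step 25. [r1c6∈{9}] nothing but 9 survives at r1c6. So r1c6=9.
Step 26. [r4c1∈{6}] r4c1 has the single candidate 6, so r4c1=6.
Step 27. [r8c9∈{2}] r8c9 has the single candidate 2, so r8c9=2.
Step 28. [r5c9∈{9}] nothing but 9 survives at r5c9. So r5c9=9.
Step 29. [r3c7∈{5}] r3c7's peers cover all but 5 ⇒ r3c7=5.
Step 30. [r7c4∈{7}] r7c4 is down to just 7, so r7c4=7.
Step 31. [r6c2∈{5}] only 5 remains possible at r6c2 ⇒ r6c2=5.
Step 32. [r6c8∈{3}] r6c8 is down to just 3. So r6c8=3.
Step 33. [r1c1∈{4}] nothing but 4 survives at r1c1. So r1c1=4.
Step 34. [r5c3∈{3}] nothing but 3 survives at r5c3. So r5c3=3.
Step 35. [r2c8∈{4}] r2c8 has the single candidate 4, so r2c8=4.
Step 36. [r4c4∈{4}] only 4 remains possible at r4c4. So r4c4=4.
Step 37. [r2c3∈{1}] r2c3's peers cover all but 1, so r2c3=1.
Step 38. [r9c9∈{6}] nothing but 6 survives at r9c9, so r9c9=6.
Step 39. [r5c4∈{2}] r5c4's peers cover all but 2, so r5c4=2.
Step 40. [r4c8∈{8}] r4c8 has the single candidate 8, so r4c8=8.
Step 41. [r1c9∈{8}] r1c9's peers cover all but 8 ⇒ r1c9=8.
Step 42. [r8c1∈{9}] nothing but 9 survives at r8c1, so r8c1=9.
Step 43. [r8c5∈{5}] r8c5 is down to just 5 ⇒ r8c5=5.

Answer: 4 3 6 5 7 9 1 2 8 / 5 9 1 3 2 8 6 4 7 / 7 8 2 1 4 6 5 9 3 / 6 2 9 4 1 3 7 8 5 / 1 7 3 2 8 5 4 6 9 / 8 5 4 9 6 7 2 3 1 / 3 6 5 7 9 2 8 1 4 / 9 1 8 6 5 4 3 7 2 / 2 4 7 8 3 1 9 5 6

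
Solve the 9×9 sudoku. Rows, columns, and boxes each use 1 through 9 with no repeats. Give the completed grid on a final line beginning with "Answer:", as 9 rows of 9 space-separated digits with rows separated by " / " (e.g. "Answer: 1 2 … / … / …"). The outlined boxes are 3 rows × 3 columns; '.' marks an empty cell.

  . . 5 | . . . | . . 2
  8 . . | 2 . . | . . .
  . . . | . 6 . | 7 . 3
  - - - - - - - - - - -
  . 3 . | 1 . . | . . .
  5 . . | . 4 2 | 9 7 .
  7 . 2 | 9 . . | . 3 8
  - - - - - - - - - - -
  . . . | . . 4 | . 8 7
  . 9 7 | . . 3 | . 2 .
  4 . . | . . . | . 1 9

Step 1. [r6c5∈{5}] r6c5 has the single candidate 5. So r6c5=5.
Step 2. [r1c7∈{1,4,6,8}] 8 has one home in col 7: r1c7. So r1c7=8.
Step 3. [r6c6∈{6}] r6c6 has the single candidate 6 ⇒ r6c6=6.
Step 4. [r7c5∈{1,2,9}] in row 7, 9 fits only at r7c5. So r7c5=9.
Step 5. [r8c5∈{1,8}] 1 has one home in box 8: r8c5, so r8c5=1.
Step 6. [r8c1∈{6}] nothing but 6 survives at r8c1 ⇒ r8c1=6.
Step 7. [r8c4∈{5,8}] r8c4 is the only open cell in row 8 admitting 8. So r8c4=8.
Step 8. [r3c6∈{1,5,8,9}] across row 3, 8 lands solely at r3c6 ⇒ r3c6=8.
Step 9. [r4c6∈{7}] only 7 remains possible at r4c6. So r4c6=7.
Step 10. [r9c6∈{5}] only 5 remains possible at r9c6 ⇒ r9c6=5.
Step 11. [r7c2∈{1,2,5}] in col 2, 5 fits only at r7c2, so r7c2=5.
Step 12. [r7c1∈{1,2,3}] row 7 places 2 nowhere but r7c1. So r7c1=2.
Step 13. [r1c1∈{1,3,9}] col 1 places 3 nowhere but r1c1. So r1c1=3.
Step 14. [r3c1∈{1,9}] across col 1, 1 lands solely at r3c1. So r3c1=1.
Step 15. [r1c5∈{7}] only 7 remains possible at r1c5. So r1c5=7.
Step 16. [r1c4∈{4}] nothing but 4 survives at r1c4 ⇒ r1c4=4.
Step 17. [r1c2∈{6}] r1c2's peers cover all but 6. So r1c2=6.
Step 18. [r4c7∈{2,4,5,6}] row 4 places 2 nowhere but r4c7. So r4c7=2.
Step 19. [r1c8∈{9}] nothing but 9 survives at r1c8, so r1c8=9.
Step 20. [r3c3∈{4,9}] r3c3 is the only open cell in row 3 admitting 9. So r3c3=9.
Step 21. [r2c3∈{4}] r2c3's peers cover all but 4 ⇒ r2c3=4.
Step 22. [r7c4∈{6}] r7c4 is down to just 6, so r7c4=6.
Step 23. [r9c7∈{3,6}] across row 9, 6 lands solely at r9c7 ⇒ r9c7=6.
Step 24. [r3c8∈{4,5}] r3c8 is the only open cell in row 3 admitting 4, so r3c8=4.
Step 25. [r4c9∈{4,5,6}] in row 4, 4 fits only at r4c9 ⇒ r4c9=4.
Step 26. [r6c7∈{1}] r6c7 has the single candidate 1 ⇒ r6c7=1.
Step 27. [r5c9∈{6}] only 6 remains possible at r5c9 ⇒ r5c9=6.
Step 28. [r2c7∈{5}] r2c7's peers cover all but 5 ⇒ r2c7=5.
Step 29. [r5c2∈{1,8}] in col 2, 1 fits only at r5c2. So r5c2=1.
Step 30. [r9c3∈{3,8}] row 9 places 3 nowhere but r9c3, so r9c3=3.
Step 31. [r1c6∈{1}] r1c6 has the single candidate 1. So r1c6=1.
Step 32. [r4c3∈{6,8}] r4c3 is the only open cell in row 4 admitting 6. So r4c3=6.
Step 33. [r3c4∈{5}] only 5 remains possible at r3c4. So r3c4=5.
Step 34. [r7c7∈{3}] nothing but 3 survives at r7c7, so r7c7=3.
Step 35. [r7c3∈{1}] r7c3's peers cover all but 1. So r7c3=1.
Step 36. [r2c5∈{3}] r2c5 is down to just 3, so r2c5=3.
Step 37. [r4c8∈{5}] r4c8's peers cover all but 5 ⇒ r4c8=5.
Step 38. [r9c4∈{7}] r9c4 is down to just 7, so r9c4=7.
Step 39. [r2c6∈{9}] r2c6 is down to just 9. So r2c6=9.
Step 40. [r4c5∈{8}] r4c5 is down to just 8 ⇒ r4c5=8.
Step 41. [r5c3∈{8}] r5c3 is down to just 8. So r5c3=8.
Step 42. [r9c2∈{8}] only 8 remains possible at r9c2. So r9c2=8.
Step 43. [r2c8∈{6}] r2c8 is down to just 6. So r2c8=6.
Step 44. [r9c5∈{2}] nothing but 2 survives at r9c5, so r9c5=2.
Step 45. [r6c2∈{4}] r6c2's peers cover all but 4. So r6c2=4.
Step 46. [r4c1∈{9}] only 9 remains possible at r4c1 ⇒ r4c1=9.
Step 47. [r2c9∈{1}] nothing but 1 survives at r2c9 ⇒ r2c9=1.
Step 48. [r5c4∈{3}] only 3 remains possible at r5c4 ⇒ r5c4=3.
Step 49. [r3c2∈{2}] only 2 remains possible at r3c2, so r3c2=2.
Step 50. [r8c7∈{4}] only 4 remains possible at r8c7 ⇒ r8c7=4.
Step 51. [r8c9∈{5}] r8c9 has the single candidate 5, so r8c9=5.
Step 52. [r2c2∈{7}] only 7 remains possible at r2c2. So r2c2=7.

Answer: 3 6 5 4 7 1 8 9 2 / 8 7 4 2 3 9 5 6 1 / 1 2 9 5 6 8 7 4 3 / 9 3 6 1 8 7 2 5 4 / 5 1 8 3 4 2 9 7 6 / 7 4 2 9 5 6 1 3 8 / 2 5 1 6 9 4 3 8 7 / 6 9 7 8 1 3 4 2 5 / 4 8 3 7 2 5 6 1 9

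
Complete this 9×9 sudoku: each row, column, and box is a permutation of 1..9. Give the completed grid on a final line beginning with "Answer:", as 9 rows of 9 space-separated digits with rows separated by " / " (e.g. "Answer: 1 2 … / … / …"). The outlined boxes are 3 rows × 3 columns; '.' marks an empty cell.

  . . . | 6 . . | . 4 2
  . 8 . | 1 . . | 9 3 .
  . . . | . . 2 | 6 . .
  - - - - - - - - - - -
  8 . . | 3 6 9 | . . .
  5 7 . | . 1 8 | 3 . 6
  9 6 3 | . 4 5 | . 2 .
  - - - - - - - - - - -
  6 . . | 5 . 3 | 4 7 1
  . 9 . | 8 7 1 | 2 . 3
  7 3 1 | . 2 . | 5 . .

Step 1. [r5c3∈{2,4}] across row 5, 4 lands solely at r5c3 ⇒ r5c3=4.
Step 2. [r4c2∈{1,2}] r4c2 is the only open cell in box 4 admitting 1. So r4c2=1.
Step 3. [r1c2∈{5}] r1c2 is down to just 5. So r1c2=5.
Step 4. [r3c8∈{1,5,8}] 1 has one home in col 8: r3c8, so r3c8=1.
Step 5. [r4c7∈{7}] r4c7 is down to just 7. So r4c7=7.
Step 6. [r7c5∈{9}] r7c5 is down to just 9, so r7c5=9.
Step 7. [r1c7∈{8}] r1c7 has the single candidate 8, so r1c7=8.
Step 8. [r3c4∈{4,7,9}] 9 has one home in col 4: r3c4 ⇒ r3c4=9.
Step 9. [r3c3∈{7}] r3c3 has the single candidate 7 ⇒ r3c3=7.
Step 10. [r3c9∈{5}] r3c9 has the single candidate 5 ⇒ r3c9=5.
Step 11. [r2c6∈{4,7}] r2c6 is the only open cell in box 2 admitting 4 ⇒ r2c6=4.
Step 12. [r9c8∈{6,8,9}] r9c8 is the only open cell in col 8 admitting 8. So r9c8=8.
Step 13. [r4c3∈{2}] r4c3's peers cover all but 2. So r4c3=2.
Step 14. [r1c5∈{3}] only 3 remains possible at r1c5. So r1c5=3.
Step 15. [r3c1∈{3,4}] across row 3, 3 lands solely at r3c1. So r3c1=3.
Step 16. [r1c6∈{7}] r1c6's peers cover all but 7 ⇒ r1c6=7.
Step 17. [r8c3∈{5}] nothing but 5 survives at r8c3. So r8c3=5.
Step 18. [r3c2∈{4}] nothing but 4 survives at r3c2. So r3c2=4.
Step 19. [r2c3∈{6}] only 6 remains possible at r2c3 ⇒ r2c3=6.
Step 20. [r6c7∈{1}] r6c7 has the single candidate 1 ⇒ r6c7=1.
Step 21. [r9c4∈{4}] only 4 remains possible at r9c4. So r9c4=4.
Step 22. [r8c1∈{4}] only 4 remains possible at r8c1 ⇒ r8c1=4.
Step 23. [r6c4∈{7}] only 7 remains possible at r6c4 ⇒ r6c4=7.
Step 24. [r5c4∈{2}] nothing but 2 survives at r5c4. So r5c4=2.
Step 25. [r4c8∈{5}] r4c8 has the single candidate 5 ⇒ r4c8=5.
Step 26. [r5c8∈{9}] only 9 remains possible at r5c8 ⇒ r5c8=9.
Step 27. [r9c9∈{9}] r9c9 is down to just 9, so r9c9=9.
Step 28. [r4c9∈{4}] only 4 remains possible at r4c9, so r4c9=4.
Step 29. [r7c3∈{8}] r7c3 is down to just 8, so r7c3=8.
Step 30. [r7c2∈{2}] nothing but 2 survives at r7c2 ⇒ r7c2=2.
Step 31. [r8c8∈{6}] r8c8 is down to just 6, so r8c8=6.
Step 32. [r1c1∈{1}] r1c1 is down to just 1 ⇒ r1c1=1.
Step 33. [r2c5∈{5}] r2c5 is down to just 5. So r2c5=5.
Step 34. [r6c9∈{8}] only 8 remains possible at r6c9 ⇒ r6c9=8.
Step 35. [r9c6∈{6}] only 6 remains possible at r9c6 ⇒ r9c6=6.
Step 36. [r2c9∈{7}] r2c9 is down to just 7. So r2c9=7.
Step 37. [r1c3∈{9}] r1c3 is down to just 9. So r1c3=9.
Step 38. [r3c5∈{8}] nothing but 8 survives at r3c5, so r3c5=8.
Step 39. [r2c1∈{2}] r2c1 has the single candidate 2. So r2c1=2.

Answer: 1 5 9 6 3 7 8 4 2 / 2 8 6 1 5 4 9 3 7 / 3 4 7 9 8 2 6 1 5 / 8 1 2 3 6 9 7 5 4 / 5 7 4 2 1 8 3 9 6 / 9 6 3 7 4 5 1 2 8 / 6 2 8 5 9 3 4 7 1 / 4 9 5 8 7 1 2 6 3 / 7 3 1 4 2 6 5 8 9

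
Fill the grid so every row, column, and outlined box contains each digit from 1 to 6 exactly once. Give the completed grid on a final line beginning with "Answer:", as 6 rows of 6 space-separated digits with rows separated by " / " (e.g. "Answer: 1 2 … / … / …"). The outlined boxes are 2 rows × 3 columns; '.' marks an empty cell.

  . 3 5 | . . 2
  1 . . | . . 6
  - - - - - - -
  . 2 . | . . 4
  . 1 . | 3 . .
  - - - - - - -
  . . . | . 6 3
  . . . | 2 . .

Step 1. [r2c2∈{4}] nothing but 4 survives at r2c2. So r2c2=4.
Step 2. [r4c6∈{5}] r4c6 has the single candidate 5, so r4c6=5.
Step 3. [r5c2∈{5}] r5c2 has the single candidate 5 ⇒ r5c2=5.
Step 4. [r3c5∈{1}] r3c5's peers cover all but 1. So r3c5=1.
Step 5. [r1c1∈{6}] nothing but 6 survives at r1c1. So r1c1=6.
Step 6. [r4c1∈{4}] r4c1 is down to just 4, so r4c1=4.
Step 7. [r4c3∈{6}] only 6 remains possible at r4c3. So r4c3=6.
Step 8. [r6c6∈{1}] nothing but 1 survives at r6c6, so r6c6=1.
Step 9. [r5c4∈{4}] r5c4 has the single candidate 4 ⇒ r5c4=4.
Step 10. [r6c1∈{3}] r6c1 has the single candidate 3 ⇒ r6c1=3.
Step 11. [r2c3∈{2}] only 2 remains possible at r2c3. So r2c3=2.
Step 12. [r2c5∈{3,5}] in row 2, 3 fits only at r2c5. So r2c5=3.
Step 13. [r6c5∈{5}] only 5 remains possible at r6c5, so r6c5=5.
Step 14. [r5c1∈{2}] only 2 remains possible at r5c1. So r5c1=2.
Step 15. [r3c1∈{5}] nothing but 5 survives at r3c1. So r3c1=5.
Step 16. [r3c3∈{3}] r3c3 is down to just 3, so r3c3=3.
Step 17. [r6c2∈{6}] r6c2's peers cover all but 6. So r6c2=6.
Step 18. [r1c4∈{1}] r1c4 has the single candidate 1, so r1c4=1.
Step 19. [r5c3∈{1}] only 1 remains possible at r5c3 ⇒ r5c3=1.
Step 20. [r6c3∈{4}] r6c3's peers cover all but 4 ⇒ r6c3=4.
Step 21. [r3c4∈{6}] r3c4's peers cover all but 6 ⇒ r3c4=6.
Step 22. [r4c5∈{2}] r4c5's peers cover all but 2 ⇒ r4c5=2.
Step 23. [r2c4∈{5}] r2c4 is down to just 5, so r2c4=5.
Step 24. [r1c5∈{4}] r1c5's peers cover all but 4, so r1c5=4.

Answer: 6 3 5 1 4 2 / 1 4 2 5 3 6 / 5 2 3 6 1 4 / 4 1 6 3 2 5 / 2 5 1 4 6 3 / 3 6 4 2 5 1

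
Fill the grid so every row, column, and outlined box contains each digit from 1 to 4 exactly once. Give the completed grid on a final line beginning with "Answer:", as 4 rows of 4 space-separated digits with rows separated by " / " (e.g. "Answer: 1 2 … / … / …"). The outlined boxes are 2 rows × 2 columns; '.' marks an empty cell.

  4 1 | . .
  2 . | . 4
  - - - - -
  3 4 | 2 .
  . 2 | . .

Step 1. [r1c3∈{3}] r1c3's peers cover all but 3, so r1c3=3.
Step 2. [r4c1∈{1}] r4c1 is down to just 1, so r4c1=1.
Step 3. [r3c4∈{1}] r3c4 is down to just 1, so r3c4=1.
Step 4. [r1c4∈{2}] r1c4's peers cover all but 2 ⇒ r1c4=2.
Step 5. [r2c2∈{3}] nothing but 3 survives at r2c2, so r2c2=3.
Step 6. [r2c3∈{1}] r2c3 has the single candidate 1, so r2c3=1.
Step 7. [r4c4∈{3}] r4c4 is down to just 3 ⇒ r4c4=3.
Step 8. [r4c3∈{4}] r4c3 is down to just 4 ⇒ r4c3=4.

Answer: 4 1 3 2 / 2 3 1 4 / 3 4 2 1 / 1 2 4 3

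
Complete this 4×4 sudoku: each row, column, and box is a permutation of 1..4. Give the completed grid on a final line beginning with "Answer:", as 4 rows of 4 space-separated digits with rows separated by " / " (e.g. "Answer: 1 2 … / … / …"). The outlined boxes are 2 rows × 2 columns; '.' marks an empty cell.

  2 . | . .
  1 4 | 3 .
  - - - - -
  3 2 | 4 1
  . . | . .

Step 1. [r2c4∈{2}] r2c4 has the single candidate 2. So r2c4=2.
Step 2. [r1c3∈{1}] only 1 remains possible at r1c3. So r1c3=1.
Step 3. [r4c1∈{4}] nothing but 4 survives at r4c1. So r4c1=4.
Step 4. [r4c2∈{1}] r4c2 is down to just 1, so r4c2=1.
Step 5. [r1c4∈{4}] r1c4's peers cover all but 4, so r1c4=4.
Step 6. [r1c2∈{3}] r1c2 has the single candidate 3, so r1c2=3.
Step 7. [r4c4∈{3}] only 3 remains possible at r4c4, so r4c4=3.
Step 8. [r4c3∈{2}] nothing but 2 survives at r4c3, so r4c3=2.

Answer: 2 3 1 4 / 1 4 3 2 / 3 2 4 1 / 4 1 2 3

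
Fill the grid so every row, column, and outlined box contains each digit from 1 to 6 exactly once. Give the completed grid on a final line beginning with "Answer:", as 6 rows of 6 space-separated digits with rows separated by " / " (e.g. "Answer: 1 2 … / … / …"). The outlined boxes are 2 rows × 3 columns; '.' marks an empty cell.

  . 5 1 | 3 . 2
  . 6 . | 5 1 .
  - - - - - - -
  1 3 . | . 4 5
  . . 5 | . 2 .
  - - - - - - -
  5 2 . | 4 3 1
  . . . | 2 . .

Step 1. [r1c1∈{4}] nothing but 4 survives at r1c1. So r1c1=4.
Step 2. [r6c6∈{6}] r6c6 is down to just 6, so r6c6=6.
Step 3. [r6c1∈{3}] r6c1 is down to just 3 ⇒ r6c1=3.
Step 4. [r4c1∈{6}] r4c1 is down to just 6 ⇒ r4c1=6.
Step 5. [r4c2∈{4}] nothing but 4 survives at r4c2 ⇒ r4c2=4.
Step 6. [r2c3∈{2,3}] across row 2, 3 lands solely at r2c3, so r2c3=3.
Step 7. [r3c3∈{2}] nothing but 2 survives at r3c3, so r3c3=2.
Step 8. [r2c6∈{4}] only 4 remains possible at r2c6, so r2c6=4.
Step 9. [r4c6∈{3}] r4c6's peers cover all but 3 ⇒ r4c6=3.
Step 10. [r4c4∈{1}] only 1 remains possible at r4c4, so r4c4=1.
Step 11. [r6c3∈{4}] r6c3 has the single candidate 4, so r6c3=4.
Step 12. [r1c5∈{6}] r1c5 is down to just 6, so r1c5=6.
Step 13. [r6c5∈{5}] r6c5 has the single candidate 5. So r6c5=5.
Step 14. [r2c1∈{2}] r2c1 has the single candidate 2. So r2c1=2.
Step 15. [r3c4∈{6}] only 6 remains possible at r3c4, so r3c4=6.
Step 16. [r5c3∈{6}] nothing but 6 survives at r5c3, so r5c3=6.
Step 17. [r6c2∈{1}] r6c2's peers cover all but 1 ⇒ r6c2=1.

Answer: 4 5 1 3 6 2 / 2 6 3 5 1 4 / 1 3 2 6 4 5 / 6 4 5 1 2 3 / 5 2 6 4 3 1 / 3 1 4 2 5 6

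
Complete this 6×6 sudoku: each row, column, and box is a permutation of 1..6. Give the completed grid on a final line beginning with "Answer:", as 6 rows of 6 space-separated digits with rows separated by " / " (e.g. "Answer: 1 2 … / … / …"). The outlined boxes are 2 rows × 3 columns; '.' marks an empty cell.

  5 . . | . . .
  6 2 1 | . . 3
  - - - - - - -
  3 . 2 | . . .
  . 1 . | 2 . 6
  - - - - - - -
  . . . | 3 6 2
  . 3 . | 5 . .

Step 1. [r1c2∈{4}] nothing but 4 survives at r1c2, so r1c2=4.
Step 2. [r3c6∈{1,4,5}] 5 has one home in col 6: r3c6 ⇒ r3c6=5.
Step 3. [r6c6∈{1,4}] r6c6 is the only open cell in col 6 admitting 4. So r6c6=4.
Step 4. [r6c5∈{1}] r6c5 is down to just 1, so r6c5=1.
Step 5. [r3c5∈{4}] only 4 remains possible at r3c5, so r3c5=4.
Step 6. [r4c3∈{4,5}] across row 4, 5 lands solely at r4c3, so r4c3=5.
Step 7. [r3c4∈{1}] r3c4's peers cover all but 1, so r3c4=1.
Step 8. [r5c3∈{4}] nothing but 4 survives at r5c3. So r5c3=4.
Step 9. [r1c3∈{3}] r1c3 is down to just 3. So r1c3=3.
Step 10. [r3c2∈{6}] nothing but 6 survives at r3c2 ⇒ r3c2=6.
Step 11. [r6c1∈{2}] nothing but 2 survives at r6c1. So r6c1=2.
Step 12. [r4c1∈{4}] r4c1 has the single candidate 4, so r4c1=4.
Step 13. [r1c5∈{2}] only 2 remains possible at r1c5 ⇒ r1c5=2.
Step 14. [r6c3∈{6}] nothing but 6 survives at r6c3. So r6c3=6.
Step 15. [r2c4∈{4}] r2c4's peers cover all but 4 ⇒ r2c4=4.
Step 16. [r5c2∈{5}] r5c2's peers cover all but 5 ⇒ r5c2=5.
Step 17. [r5c1∈{1}] only 1 remains possible at r5c1. So r5c1=1.
Step 18. [r1c6∈{1}] only 1 remains possible at r1c6. So r1c6=1.
Step 19. [r2c5∈{5}] r2c5 has the single candidate 5, so r2c5=5.
Step 20. [r4c5∈{3}] nothing but 3 survives at r4c5 ⇒ r4c5=3.
Step 21. [r1c4∈{6}] only 6 remains possible at r1c4. So r1c4=6.

Answer: 5 4 3 6 2 1 / 6 2 1 4 5 3 / 3 6 2 1 4 5 / 4 1 5 2 3 6 / 1 5 4 3 6 2 / 2 3 6 5 1 4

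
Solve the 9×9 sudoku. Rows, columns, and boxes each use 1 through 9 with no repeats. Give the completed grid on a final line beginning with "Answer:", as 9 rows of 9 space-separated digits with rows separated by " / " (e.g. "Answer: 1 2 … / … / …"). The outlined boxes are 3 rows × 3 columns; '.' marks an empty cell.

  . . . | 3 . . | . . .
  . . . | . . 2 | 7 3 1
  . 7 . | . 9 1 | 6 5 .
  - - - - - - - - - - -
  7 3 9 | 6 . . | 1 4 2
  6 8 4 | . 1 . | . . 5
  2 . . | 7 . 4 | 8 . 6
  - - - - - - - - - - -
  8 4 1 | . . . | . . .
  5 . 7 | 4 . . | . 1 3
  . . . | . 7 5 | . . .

Step 1. [r3c4∈{8}] only 8 remains possible at r3c4 ⇒ r3c4=8.
Step 2. [r6c8∈{9}] only 9 remains possible at r6c8 ⇒ r6c8=9.
Step 3. [r2c4∈{5}] only 5 remains possible at r2c4. So r2c4=5.
Step 4. [r3c9∈{4}] r3c9 is down to just 4 ⇒ r3c9=4.
Step 5. [r3c3∈{2,3}] across row 3, 2 lands solely at r3c3, so r3c3=2.
Step 6. [r1c1∈{1,4,9}] r1c1 is the only open cell in col 1 admitting 1 ⇒ r1c1=1.
Step 7. [r6c5∈{3,5}] in row 6, 3 fits only at r6c5 ⇒ r6c5=3.
Step 8. [r5c4∈{2,9}] r5c4 is the only open cell in row 5 admitting 2, so r5c4=2.
Step 9. [r7c4∈{9}] nothing but 9 survives at r7c4. So r7c4=9.
Step 10. [r6c3∈{5}] only 5 remains possible at r6c3, so r6c3=5.
Step 11. [r1c2∈{5,6,9}] in row 1, 5 fits only at r1c2. So r1c2=5.
Step 12. [r9c3∈{3,6}] 3 has one home in col 3: r9c3, so r9c3=3.
Step 13. [r9c1∈{9}] r9c1 is down to just 9, so r9c1=9.
Step 14. [r1c9∈{8,9}] 9 has one home in col 9: r1c9 ⇒ r1c9=9.
Step 15. [r1c7∈{2}] r1c7 has the single candidate 2 ⇒ r1c7=2.
Step 16. [r1c5∈{4,6}] 4 has one home in row 1: r1c5 ⇒ r1c5=4.
Step 17. [r2c5∈{6}] only 6 remains possible at r2c5. So r2c5=6.
Step 18. [r1c8∈{8}] nothing but 8 survives at r1c8 ⇒ r1c8=8.
Step 19. [r7c5∈{2}] nothing but 2 survives at r7c5 ⇒ r7c5=2.
Step 20. [r9c8∈{2,6}] in col 8, 2 fits only at r9c8. So r9c8=2.
Step 21. [r4c6∈{8}] r4c6 has the single candidate 8 ⇒ r4c6=8.
Step 22. [r7c8∈{6,7}] 6 has one home in col 8: r7c8. So r7c8=6.
Step 23. [r8c2∈{2,6}] across row 8, 2 lands solely at r8c2. So r8c2=2.
Step 24. [r7c7∈{5}] r7c7 has the single candidate 5. So r7c7=5.
Step 25. [r8c6∈{6}] only 6 remains possible at r8c6, so r8c6=6.
Step 26. [r8c7∈{9}] r8c7's peers cover all but 9, so r8c7=9.
Step 27. [r3c1∈{3}] only 3 remains possible at r3c1 ⇒ r3c1=3.
Step 28. [r6c2∈{1}] r6c2's peers cover all but 1. So r6c2=1.
Step 29. [r1c3∈{6}] r1c3 is down to just 6. So r1c3=6.
Step 30. [r1c6∈{7}] nothing but 7 survives at r1c6. So r1c6=7.
Step 31. [r9c9∈{8}] r9c9 has the single candidate 8. So r9c9=8.
Step 32. [r5c6∈{9}] r5c6's peers cover all but 9, so r5c6=9.
Step 33. [r9c2∈{6}] r9c2 is down to just 6, so r9c2=6.
Step 34. [r2c2∈{9}] r2c2 has the single candidate 9 ⇒ r2c2=9.
Step 35. [r2c3∈{8}] r2c3 has the single candidate 8 ⇒ r2c3=8.
Step 36. [r2c1∈{4}] r2c1's peers cover all but 4, so r2c1=4.
Step 37. [r5c8∈{7}] only 7 remains possible at r5c8 ⇒ r5c8=7.
Step 38. [r9c7∈{4}] r9c7 has the single candidate 4, so r9c7=4.
Step 39. [r7c6∈{3}] r7c6 has the single candidate 3. So r7c6=3.
Step 40. [r9c4∈{1}] r9c4 has the single candidate 1 ⇒ r9c4=1.
Step 41. [r5c7∈{3}] r5c7's peers cover all but 3 ⇒ r5c7=3.
Step 42. [r4c5∈{5}] r4c5 has the single candidate 5 ⇒ r4c5=5.
Step 43. [r7c9∈{7}] only 7 remains possible at r7c9. So r7c9=7.
Step 44. [r8c5∈{8}] r8c5's peers cover all but 8 ⇒ r8c5=8.

Answer: 1 5 6 3 4 7 2 8 9 / 4 9 8 5 6 2 7 3 1 / 3 7 2 8 9 1 6 5 4 / 7 3 9 6 5 8 1 4 2 / 6 8 4 2 1 9 3 7 5 / 2 1 5 7 3 4 8 9 6 / 8 4 1 9 2 3 5 6 7 / 5 2 7 4 8 6 9 1 3 / 9 6 3 1 7 5 4 2 8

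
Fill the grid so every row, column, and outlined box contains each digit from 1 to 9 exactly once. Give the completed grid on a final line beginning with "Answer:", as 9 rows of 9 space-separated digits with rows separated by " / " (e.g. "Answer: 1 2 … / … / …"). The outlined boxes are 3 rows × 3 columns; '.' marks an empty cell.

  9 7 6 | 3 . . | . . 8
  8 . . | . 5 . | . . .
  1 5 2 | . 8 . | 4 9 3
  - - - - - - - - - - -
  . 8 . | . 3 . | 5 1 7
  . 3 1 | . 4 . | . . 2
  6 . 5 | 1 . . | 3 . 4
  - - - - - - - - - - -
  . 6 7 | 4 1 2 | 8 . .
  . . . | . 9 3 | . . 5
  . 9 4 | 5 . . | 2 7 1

Step 1. [r6c6∈{7,8,9}] row 6 places 9 nowhere but r6c6 ⇒ r6c6=9.
Step 2. [r4c6∈{6}] r4c6 has the single candidate 6, so r4c6=6.
Step 3. [r8c4∈{6,7,8}] across row 8, 7 lands solely at r8c4, so r8c4=7.
Step 4. [r6c2∈{2}] nothing but 2 survives at r6c2 ⇒ r6c2=2.
Step 5. [r2c9∈{6}] r2c9 has the single candidate 6, so r2c9=6.
Step 6. [r8c7∈{6}] r8c7's peers cover all but 6, so r8c7=6.
Step 7. [r1c6∈{1,4}] row 1 places 4 nowhere but r1c6. So r1c6=4.
Step 8. [r3c6∈{7}] r3c6 is down to just 7, so r3c6=7.
Step 9. [r5c4∈{8}] r5c4 has the single candidate 8. So r5c4=8.
Step 10. [r2c8∈{2}] r2c8's peers cover all but 2. So r2c8=2.
Step 11. [r7c8∈{3}] r7c8's peers cover all but 3, so r7c8=3.
Step 12. [r1c7∈{1}] only 1 remains possible at r1c7, so r1c7=1.
Step 13. [r2c7∈{7}] only 7 remains possible at r2c7 ⇒ r2c7=7.
Step 14. [r2c3∈{3}] r2c3 is down to just 3 ⇒ r2c3=3.
Step 15. [r9c6∈{8}] nothing but 8 survives at r9c6 ⇒ r9c6=8.
Step 16. [r4c3∈{9}] r4c3 is down to just 9. So r4c3=9.
Step 17. [r2c2∈{4}] nothing but 4 survives at r2c2. So r2c2=4.
Step 18. [r7c1∈{5}] r7c1 is down to just 5. So r7c1=5.
Step 19. [r5c1∈{7}] nothing but 7 survives at r5c1, so r5c1=7.
Step 20. [r6c8∈{8}] only 8 remains possible at r6c8 ⇒ r6c8=8.
Step 21. [r4c1∈{4}] nothing but 4 survives at r4c1 ⇒ r4c1=4.
Step 22. [r8c1∈{2}] r8c1 has the single candidate 2 ⇒ r8c1=2.
Step 23. [r8c8∈{4}] r8c8 is down to just 4 ⇒ r8c8=4.
Step 24. [r2c4∈{9}] r2c4 has the single candidate 9. So r2c4=9.
Step 25. [r5c8∈{6}] r5c8 is down to just 6, so r5c8=6.
Step 26. [r9c5∈{6}] r9c5's peers cover all but 6, so r9c5=6.
Step 27. [r2c6∈{1}] only 1 remains possible at r2c6 ⇒ r2c6=1.
Step 28. [r6c5∈{7}] r6c5's peers cover all but 7, so r6c5=7.
Step 29. [r7c9∈{9}] nothing but 9 survives at r7c9 ⇒ r7c9=9.
Step 30. [r1c8∈{5}] only 5 remains possible at r1c8, so r1c8=5.
Step 31. [r3c4∈{6}] r3c4 has the single candidate 6 ⇒ r3c4=6.
Step 32. [r9c1∈{3}] r9c1 has the single candidate 3 ⇒ r9c1=3.
Step 33. [r8c2∈{1}] r8c2 is down to just 1 ⇒ r8c2=1.
Step 34. [r8c3∈{8}] r8c3 is down to just 8, so r8c3=8.
Step 35. [r4c4∈{2}] only 2 remains possible at r4c4. So r4c4=2.
Step 36. [r5c7∈{9}] r5c7's peers cover all but 9 ⇒ r5c7=9.
Step 37. [r5c6∈{5}] only 5 remains possible at r5c6 ⇒ r5c6=5.
Step 38. [r1c5∈{2}] r1c5's peers cover all but 2. So r1c5=2.

Answer: 9 7 6 3 2 4 1 5 8 / 8 4 3 9 5 1 7 2 6 / 1 5 2 6 8 7 4 9 3 / 4 8 9 2 3 6 5 1 7 / 7 3 1 8 4 5 9 6 2 / 6 2 5 1 7 9 3 8 4 / 5 6 7 4 1 2 8 3 9 / 2 1 8 7 9 3 6 4 5 / 3 9 4 5 6 8 2 7 1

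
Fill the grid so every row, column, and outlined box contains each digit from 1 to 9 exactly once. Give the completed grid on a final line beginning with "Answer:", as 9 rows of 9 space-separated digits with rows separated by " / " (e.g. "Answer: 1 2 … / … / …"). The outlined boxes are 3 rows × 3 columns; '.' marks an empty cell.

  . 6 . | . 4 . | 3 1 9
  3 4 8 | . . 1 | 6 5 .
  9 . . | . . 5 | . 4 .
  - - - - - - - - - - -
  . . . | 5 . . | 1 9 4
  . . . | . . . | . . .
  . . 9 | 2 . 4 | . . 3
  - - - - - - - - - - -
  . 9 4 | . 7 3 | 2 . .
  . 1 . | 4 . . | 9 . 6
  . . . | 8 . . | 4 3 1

Step 1. [r5c8∈{2,6,7,8}] r5c8 is the only open cell in col 8 admitting 2 ⇒ r5c8=2.
Step 2. [r1c4∈{7}] r1c4 has the single candidate 7. So r1c4=7.
Step 3. [r8c6∈{2}] r8c6 has the single candidate 2. So r8c6=2.
Step 4. [r5c1∈{1,4,5,6,7,8}] r5c1 is the only open cell in row 5 admitting 4. So r5c1=4.
Step 5. [r6c1∈{1,5,6,7,8}] in col 1, 1 fits only at r6c1. So r6c1=1.
Step 6. [r5c5∈{1,3,6,8,9}] across col 5, 1 lands solely at r5c5, so r5c5=1.
Step 7. [r8c3∈{3,5,7}] r8c3 is the only open cell in row 8 admitting 3. So r8c3=3.
Step 8. [r2c9∈{2,7}] across row 2, 7 lands solely at r2c9. So r2c9=7.
Step 9. [r3c9∈{2,8}] in col 9, 2 fits only at r3c9. So r3c9=2.
Step 10. [r3c2∈{7}] r3c2 has the single candidate 7, so r3c2=7.
Step 11. [r7c8∈{8}] r7c8 is down to just 8. So r7c8=8.
Step 12. [r5c9∈{5,8}] across col 9, 8 lands solely at r5c9 ⇒ r5c9=8.
Step 13. [r8c1∈{5,7,8}] in row 8, 8 fits only at r8c1. So r8c1=8.
Step 14. [r2c4∈{9}] r2c4 has the single candidate 9, so r2c4=9.
Step 15. [r9c5∈{5,6,9}] r9c5 is the only open cell in col 5 admitting 9 ⇒ r9c5=9.
Step 16. [r9c6∈{6}] r9c6's peers cover all but 6. So r9c6=6.
Step 17. [r6c8∈{6,7}] 6 has one home in col 8: r6c8, so r6c8=6.
Step 18. [r6c5∈{8}] nothing but 8 survives at r6c5, so r6c5=8.
Step 19. [r6c2∈{5}] r6c2 is down to just 5. So r6c2=5.
Step 20. [r9c2∈{2}] r9c2 has the single candidate 2 ⇒ r9c2=2.
Step 21. [r4c6∈{7}] nothing but 7 survives at r4c6, so r4c6=7.
Step 22. [r5c3∈{6,7}] 7 has one home in box 4: r5c3 ⇒ r5c3=7.
Step 23. [r9c3∈{5}] nothing but 5 survives at r9c3. So r9c3=5.
Step 24. [r5c4∈{3,6}] across row 5, 6 lands solely at r5c4, so r5c4=6.
Step 25. [r4c5∈{3}] nothing but 3 survives at r4c5. So r4c5=3.
Step 26. [r1c3∈{2}] only 2 remains possible at r1c3. So r1c3=2.
Step 27. [r4c3∈{6}] nothing but 6 survives at r4c3. So r4c3=6.
Step 28. [r7c4∈{1}] only 1 remains possible at r7c4, so r7c4=1.
Step 29. [r8c8∈{7}] r8c8 is down to just 7 ⇒ r8c8=7.
Step 30. [r4c1∈{2}] nothing but 2 survives at r4c1, so r4c1=2.
Step 31. [r7c1∈{6}] nothing but 6 survives at r7c1. So r7c1=6.
Step 32. [r9c1∈{7}] r9c1 has the single candidate 7, so r9c1=7.
Step 33. [r2c5∈{2}] r2c5's peers cover all but 2 ⇒ r2c5=2.
Step 34. [r8c5∈{5}] r8c5 is down to just 5, so r8c5=5.
Step 35. [r5c6∈{9}] r5c6's peers cover all but 9, so r5c6=9.
Step 36. [r5c2∈{3}] only 3 remains possible at r5c2 ⇒ r5c2=3.
Step 37. [r3c5∈{6}] r3c5 has the single candidate 6. So r3c5=6.
Step 38. [r3c3∈{1}] nothing but 1 survives at r3c3. So r3c3=1.
Step 39. [r6c7∈{7}] r6c7's peers cover all but 7. So r6c7=7.
Step 40. [r7c9∈{5}] only 5 remains possible at r7c9. So r7c9=5.
Step 41. [r3c4∈{3}] r3c4 is down to just 3. So r3c4=3.
Step 42. [r3c7∈{8}] r3c7 is down to just 8. So r3c7=8.
Step 43. [r4c2∈{8}] nothing but 8 survives at r4c2 ⇒ r4c2=8.
Step 44. [r1c6∈{8}] r1c6 has the single candidate 8. So r1c6=8.
Step 45. [r1c1∈{5}] r1c1's peers cover all but 5 ⇒ r1c1=5.
Step 46. [r5c7∈{5}] nothing but 5 survives at r5c7 ⇒ r5c7=5.

Answer: 5 6 2 7 4 8 3 1 9 / 3 4 8 9 2 1 6 5 7 / 9 7 1 3 6 5 8 4 2 / 2 8 6 5 3 7 1 9 4 / 4 3 7 6 1 9 5 2 8 / 1 5 9 2 8 4 7 6 3 / 6 9 4 1 7 3 2 8 5 / 8 1 3 4 5 2 9 7 6 / 7 2 5 8 9 6 4 3 1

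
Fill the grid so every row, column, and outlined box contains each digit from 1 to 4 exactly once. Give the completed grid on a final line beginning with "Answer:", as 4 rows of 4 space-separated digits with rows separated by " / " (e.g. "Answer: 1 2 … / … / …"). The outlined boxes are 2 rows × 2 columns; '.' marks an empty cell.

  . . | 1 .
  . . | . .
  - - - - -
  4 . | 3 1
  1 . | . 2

Step 1. [r2c3∈{2,4}] across col 3, 2 lands solely at r2c3 ⇒ r2c3=2.
Step 2. [r2c1∈{3}] r2c1 is down to just 3. So r2c1=3.
Step 3. [r2c4∈{4}] r2c4 is down to just 4. So r2c4=4.
Step 4. [r1c2∈{2,4}] row 1 places 4 nowhere but r1c2 ⇒ r1c2=4.
Step 5. [r1c4∈{3}] r1c4's peers cover all but 3 ⇒ r1c4=3.
Step 6. [r4c2∈{3}] r4c2 has the single candidate 3, so r4c2=3.
Step 7. [r2c2∈{1}] r2c2 has the single candidate 1, so r2c2=1.
Step 8. [r1c1∈{2}] r1c1's peers cover all but 2, so r1c1=2.
Step 9. [r4c3∈{4}] only 4 remains possible at r4c3 ⇒ r4c3=4.
Step 10. [r3c2∈{2}] r3c2 has the single candidate 2. So r3c2=2.

Answer: 2 4 1 3 / 3 1 2 4 / 4 2 3 1 / 1 3 4 2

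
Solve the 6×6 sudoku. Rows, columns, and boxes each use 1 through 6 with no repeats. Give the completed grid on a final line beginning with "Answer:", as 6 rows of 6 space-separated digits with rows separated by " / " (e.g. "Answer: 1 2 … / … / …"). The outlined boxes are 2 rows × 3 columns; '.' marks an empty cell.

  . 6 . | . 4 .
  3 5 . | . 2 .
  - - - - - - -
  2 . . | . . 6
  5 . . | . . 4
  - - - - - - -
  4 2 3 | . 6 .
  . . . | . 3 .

Step 1. [r2c6∈{1}] r2c6 has the single candidate 1, so r2c6=1.
Step 2. [r6c2∈{1}] r6c2 is down to just 1, so r6c2=1.
Step 3. [r5c6∈{5}] nothing but 5 survives at r5c6 ⇒ r5c6=5.
Step 4. [r4c5∈{1}] nothing but 1 survives at r4c5. So r4c5=1.
Step 5. [r4c4∈{2,3}] in row 4, 2 fits only at r4c4, so r4c4=2.
Step 6. [r3c4∈{3,5}] 3 has one home in box 4: r3c4 ⇒ r3c4=3.
Step 7. [r3c3∈{1,4}] 1 has one home in row 3: r3c3. So r3c3=1.
Step 8. [r6c3∈{5,6}] r6c3 is the only open cell in row 6 admitting 5 ⇒ r6c3=5.
Step 9. [r1c3∈{2}] r1c3 has the single candidate 2, so r1c3=2.
Step 10. [r1c1∈{1}] r1c1 is down to just 1, so r1c1=1.
Step 11. [r3c2∈{4}] r3c2 is down to just 4 ⇒ r3c2=4.
Step 12. [r6c4∈{4}] r6c4 is down to just 4 ⇒ r6c4=4.
Step 13. [r3c5∈{5}] r3c5 has the single candidate 5 ⇒ r3c5=5.
Step 14. [r1c6∈{3}] only 3 remains possible at r1c6, so r1c6=3.
Step 15. [r5c4∈{1}] only 1 remains possible at r5c4. So r5c4=1.
Step 16. [r4c3∈{6}] nothing but 6 survives at r4c3, so r4c3=6.
Step 17. [r2c3∈{4}] only 4 remains possible at r2c3 ⇒ r2c3=4.
Step 18. [r2c4∈{6}] r2c4's peers cover all but 6, so r2c4=6.
Step 19. [r1c4∈{5}] only 5 remains possible at r1c4 ⇒ r1c4=5.
Step 20. [r6c6∈{2}] r6c6's peers cover all but 2. So r6c6=2.
Step 21. [r4c2∈{3}] only 3 remains possible at r4c2. So r4c2=3.
Step 22. [r6c1∈{6}] r6c1 is down to just 6 ⇒ r6c1=6.

Answer: 1 6 2 5 4 3 / 3 5 4 6 2 1 / 2 4 1 3 5 6 / 5 3 6 2 1 4 / 4 2 3 1 6 5 / 6 1 5 4 3 2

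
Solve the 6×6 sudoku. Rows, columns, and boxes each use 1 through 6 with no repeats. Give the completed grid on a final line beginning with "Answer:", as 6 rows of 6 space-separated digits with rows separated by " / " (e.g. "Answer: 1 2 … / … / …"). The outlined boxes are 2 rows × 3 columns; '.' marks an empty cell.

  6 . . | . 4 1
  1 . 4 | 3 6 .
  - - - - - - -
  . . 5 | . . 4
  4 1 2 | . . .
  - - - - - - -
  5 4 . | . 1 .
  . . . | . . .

Step 1. [r6c1∈{2,3}] r6c1 is the only open cell in col 1 admitting 2. So r6c1=2.
Step 2. [r3c2∈{3,6}] in box 3, 6 fits only at r3c2. So r3c2=6.
Step 3. [r6c2∈{3}] r6c2 has the single candidate 3, so r6c2=3.
Step 4. [r5c6∈{2,3,6}] in row 5, 3 fits only at r5c6 ⇒ r5c6=3.
Step 5. [r6c5∈{5}] r6c5 is down to just 5 ⇒ r6c5=5.
Step 6. [r6c6∈{6}] nothing but 6 survives at r6c6 ⇒ r6c6=6.
Step 7. [r2c6∈{2,5}] across col 6, 2 lands solely at r2c6, so r2c6=2.
Step 8. [r1c4∈{5}] r1c4 is down to just 5 ⇒ r1c4=5.
Step 9. [r3c5∈{2,3}] across col 5, 2 lands solely at r3c5, so r3c5=2.
Step 10. [r4c6∈{5}] r4c6's peers cover all but 5. So r4c6=5.
Step 11. [r5c3∈{6}] r5c3 has the single candidate 6. So r5c3=6.
Step 12. [r1c2∈{2}] r1c2 is down to just 2 ⇒ r1c2=2.
Step 13. [r3c4∈{1}] nothing but 1 survives at r3c4. So r3c4=1.
Step 14. [r3c1∈{3}] only 3 remains possible at r3c1 ⇒ r3c1=3.
Step 15. [r1c3∈{3}] nothing but 3 survives at r1c3 ⇒ r1c3=3.
Step 16. [r6c3∈{1}] r6c3's peers cover all but 1, so r6c3=1.
Step 17. [r2c2∈{5}] only 5 remains possible at r2c2 ⇒ r2c2=5.
Step 18. [r4c4∈{6}] nothing but 6 survives at r4c4, so r4c4=6.
Step 19. [r4c5∈{3}] only 3 remains possible at r4c5 ⇒ r4c5=3.
Step 20. [r5c4∈{2}] r5c4's peers cover all but 2 ⇒ r5c4=2.
Step 21. [r6c4∈{4}] r6c4 is down to just 4, so r6c4=4.

Answer: 6 2 3 5 4 1 / 1 5 4 3 6 2 / 3 6 5 1 2 4 / 4 1 2 6 3 5 / 5 4 6 2 1 3 / 2 3 1 4 5 6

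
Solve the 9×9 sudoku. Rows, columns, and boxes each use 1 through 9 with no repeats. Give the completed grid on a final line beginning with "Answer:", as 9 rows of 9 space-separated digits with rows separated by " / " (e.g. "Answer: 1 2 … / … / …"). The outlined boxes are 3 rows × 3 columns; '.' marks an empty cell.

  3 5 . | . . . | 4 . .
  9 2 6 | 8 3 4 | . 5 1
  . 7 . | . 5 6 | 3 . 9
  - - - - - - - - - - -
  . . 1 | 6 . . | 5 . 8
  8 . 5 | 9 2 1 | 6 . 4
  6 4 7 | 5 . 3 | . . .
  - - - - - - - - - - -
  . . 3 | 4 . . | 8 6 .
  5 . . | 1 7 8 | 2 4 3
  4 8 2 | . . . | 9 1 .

Step 1. [r4c2∈{3,9}] r4c2 is the only open cell in box 4 admitting 9. So r4c2=9.
Step 2. [r1c4∈{2,7}] col 4 places 7 nowhere but r1c4, so r1c4=7.
Step 3. [r6c9∈{2}] r6c9 is down to just 2, so r6c9=2.
Step 4. [r7c6∈{2,5,9}] across row 7, 2 lands solely at r7c6. So r7c6=2.
Step 5. [r9c9∈{5,7}] row 9 places 7 nowhere but r9c9 ⇒ r9c9=7.
Step 6. [r1c8∈{2,8}] in row 1, 2 fits only at r1c8, so r1c8=2.
Step 7. [r4c8∈{3,7}] in row 4, 3 fits only at r4c8 ⇒ r4c8=3.
Step 8. [r7c2∈{1}] r7c2's peers cover all but 1. So r7c2=1.
Step 9. [r1c6∈{9}] r1c6 has the single candidate 9 ⇒ r1c6=9.
Step 10. [r3c3∈{4,8}] row 3 places 4 nowhere but r3c3 ⇒ r3c3=4.
Step 11. [r5c8∈{7}] nothing but 7 survives at r5c8, so r5c8=7.
Step 12. [r9c6∈{5}] r9c6 is down to just 5 ⇒ r9c6=5.
Step 13. [r7c5∈{9}] r7c5 is down to just 9. So r7c5=9.
Step 14. [r5c2∈{3}] nothing but 3 survives at r5c2, so r5c2=3.
Step 15. [r1c3∈{8}] only 8 remains possible at r1c3 ⇒ r1c3=8.
Step 16. [r9c5∈{6}] only 6 remains possible at r9c5, so r9c5=6.
Step 17. [r6c8∈{9}] r6c8's peers cover all but 9. So r6c8=9.
Step 18. [r4c5∈{4}] r4c5 has the single candidate 4. So r4c5=4.
Step 19. [r9c4∈{3}] nothing but 3 survives at r9c4. So r9c4=3.
Step 20. [r7c1∈{7}] r7c1's peers cover all but 7. So r7c1=7.
Step 21. [r4c6∈{7}] r4c6 is down to just 7, so r4c6=7.
Step 22. [r4c1∈{2}] r4c1 has the single candidate 2, so r4c1=2.
Step 23. [r8c3∈{9}] only 9 remains possible at r8c3 ⇒ r8c3=9.
Step 24. [r2c7∈{7}] r2c7 has the single candidate 7 ⇒ r2c7=7.
Step 25. [r3c1∈{1}] r3c1's peers cover all but 1. So r3c1=1.
Step 26. [r6c5∈{8}] r6c5 has the single candidate 8 ⇒ r6c5=8.
Step 27. [r3c4∈{2}] r3c4 has the single candidate 2. So r3c4=2.
Step 28. [r6c7∈{1}] nothing but 1 survives at r6c7, so r6c7=1.
Step 29. [r3c8∈{8}] r3c8 has the single candidate 8, so r3c8=8.
Step 30. [r1c5∈{1}] only 1 remains possible at r1c5, so r1c5=1.
Step 31. [r7c9∈{5}] r7c9 is down to just 5. So r7c9=5.
Step 32. [r8c2∈{6}] r8c2's peers cover all but 6 ⇒ r8c2=6.
Step 33. [r1c9∈{6}] r1c9 has the single candidate 6. So r1c9=6.

Answer: 3 5 8 7 1 9 4 2 6 / 9 2 6 8 3 4 7 5 1 / 1 7 4 2 5 6 3 8 9 / 2 9 1 6 4 7 5 3 8 / 8 3 5 9 2 1 6 7 4 / 6 4 7 5 8 3 1 9 2 / 7 1 3 4 9 2 8 6 5 / 5 6 9 1 7 8 2 4 3 / 4 8 2 3 6 5 9 1 7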